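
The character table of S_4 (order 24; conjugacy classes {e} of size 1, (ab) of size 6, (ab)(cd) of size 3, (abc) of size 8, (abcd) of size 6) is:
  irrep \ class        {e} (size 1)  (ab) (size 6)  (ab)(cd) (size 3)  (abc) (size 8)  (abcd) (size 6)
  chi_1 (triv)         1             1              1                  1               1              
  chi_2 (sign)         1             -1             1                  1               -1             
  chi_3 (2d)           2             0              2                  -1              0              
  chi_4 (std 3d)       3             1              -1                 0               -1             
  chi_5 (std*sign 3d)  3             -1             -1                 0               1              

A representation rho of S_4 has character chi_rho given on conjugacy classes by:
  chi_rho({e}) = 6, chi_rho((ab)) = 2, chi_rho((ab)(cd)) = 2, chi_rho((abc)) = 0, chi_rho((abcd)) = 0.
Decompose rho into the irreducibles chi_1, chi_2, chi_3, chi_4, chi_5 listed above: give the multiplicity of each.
Multiplicities: chi_1: 1, chi_2: 0, chi_3: 1, chi_4: 1, chi_5: 0.

Use <chi_rho, chi> = (1/|G|) sum_C |C| * chi_rho(C) * conj(chi(C)) with |G| = 24 for each irreducible chi in the table:
  <chi_rho, chi_1> = (1/24)[1*(6)*conj(1) + 6*(2)*conj(1) + 3*(2)*conj(1) + 8*(0)*conj(1) + 6*(0)*conj(1)]
      = (1/24)[(6) + (12) + (6) + (0) + (0)] = 24/24 = 1
  <chi_rho, chi_2> = (1/24)[1*(6)*conj(1) + 6*(2)*conj(-1) + 3*(2)*conj(1) + 8*(0)*conj(1) + 6*(0)*conj(-1)]
      = (1/24)[(6) + (-12) + (6) + (0) + (0)] = 0/24 = 0
  <chi_rho, chi_3> = (1/24)[1*(6)*conj(2) + 6*(2)*conj(0) + 3*(2)*conj(2) + 8*(0)*conj(-1) + 6*(0)*conj(0)]
      = (1/24)[(12) + (0) + (12) + (0) + (0)] = 24/24 = 1
  <chi_rho, chi_4> = (1/24)[1*(6)*conj(3) + 6*(2)*conj(1) + 3*(2)*conj(-1) + 8*(0)*conj(0) + 6*(0)*conj(-1)]
      = (1/24)[(18) + (12) + (-6) + (0) + (0)] = 24/24 = 1
  <chi_rho, chi_5> = (1/24)[1*(6)*conj(3) + 6*(2)*conj(-1) + 3*(2)*conj(-1) + 8*(0)*conj(0) + 6*(0)*conj(1)]
      = (1/24)[(18) + (-12) + (-6) + (0) + (0)] = 0/24 = 0
Dimension check: dim(rho) = sum (mult * dim) = 1*1 + 0*1 + 1*2 + 1*3 + 0*3 = 6 = chi_rho(e) = 6.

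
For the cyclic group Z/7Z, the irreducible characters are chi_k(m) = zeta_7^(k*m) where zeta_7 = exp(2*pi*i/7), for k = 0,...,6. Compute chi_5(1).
chi_5(1) = zeta_7^5 = exp(-4*I*pi/7)

Argument: chi_5(1) = zeta_7^(5*1) = zeta_7^5. Since zeta_7^7 = 1, this equals zeta_7^5 = exp(2*pi*i*5/7) = exp(-4*I*pi/7).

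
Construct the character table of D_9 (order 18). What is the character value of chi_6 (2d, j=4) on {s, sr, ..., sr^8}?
Conjugacy classes: {e} of size 1, {r^1, r^8} of size 2, {r^2, r^7} of size 2, {r^3, r^6} of size 2, {r^4, r^5} of size 2, {s, sr, ..., sr^8} of size 9.
Character table:
  irrep \ class              {e} (size 1)  {r^1, r^8} (size 2)  {r^2, r^7} (size 2)  {r^3, r^6} (size 2)  {r^4, r^5} (size 2)  {s, sr, ..., sr^8} (size 9)
  chi_1 (triv)               1             1                    1                    1                    1                    1                          
  chi_2 (sign: r->1, s->-1)  1             1                    1                    1                    1                    -1                         
  chi_3 (2d, j=1)            2             2*cos(2*pi/9)        2*cos(4*pi/9)        -1                   -2*cos(pi/9)         0                          
  chi_4 (2d, j=2)            2             2*cos(4*pi/9)        -2*cos(pi/9)         -1                   2*cos(2*pi/9)        0                          
  chi_5 (2d, j=3)            2             -1                   -1                   2                    -1                   0                          
  chi_6 (2d, j=4)            2             -2*cos(pi/9)         2*cos(2*pi/9)        -1                   2*cos(4*pi/9)        0                          

Spot check: chi_6 (2d, j=4) on {s, sr, ..., sr^8} = 0.

Proof sketch: D_9 has order 2*9 = 18 with 6 conjugacy classes, hence 6 irreducibles. Sum of squared dims 1 + 1 + 4 + 4 + 4 + 4 = 18 = |G|. Linear characters come from the abelianisation; the 2-dimensional irreps have character r^k -> 2*cos(2*pi*j*k/9), reflections -> 0.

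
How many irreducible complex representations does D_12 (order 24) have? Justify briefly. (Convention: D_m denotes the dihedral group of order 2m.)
9

Working: The number of irreducible complex representations of a finite group equals its number of conjugacy classes. D_12 has 9 conjugacy classes (n/2 + 3 for n even), so D_12 (order 24) has exactly 9 irreducible complex representations.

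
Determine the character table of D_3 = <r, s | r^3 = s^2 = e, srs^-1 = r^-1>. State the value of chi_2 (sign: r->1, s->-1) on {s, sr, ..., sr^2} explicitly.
Conjugacy classes: {e} of size 1, {r^1, r^2} of size 2, {s, sr, ..., sr^2} of size 3.
Character table:
  irrep \ class              {e} (size 1)  {r^1, r^2} (size 2)  {s, sr, ..., sr^2} (size 3)
  chi_1 (triv)               1             1                    1                          
  chi_2 (sign: r->1, s->-1)  1             1                    -1                         
  chi_3 (2d, j=1)            2             -1                   0                          

Spot check: chi_2 (sign: r->1, s->-1) on {s, sr, ..., sr^2} = -1.

Explanation: D_3 has order 2*3 = 6 with 3 conjugacy classes, hence 3 irreducibles. Sum of squared dims 1 + 1 + 4 = 6 = |G|. Linear characters come from the abelianisation; the 2-dimensional irreps have character r^k -> 2*cos(2*pi*j*k/3), reflections -> 0.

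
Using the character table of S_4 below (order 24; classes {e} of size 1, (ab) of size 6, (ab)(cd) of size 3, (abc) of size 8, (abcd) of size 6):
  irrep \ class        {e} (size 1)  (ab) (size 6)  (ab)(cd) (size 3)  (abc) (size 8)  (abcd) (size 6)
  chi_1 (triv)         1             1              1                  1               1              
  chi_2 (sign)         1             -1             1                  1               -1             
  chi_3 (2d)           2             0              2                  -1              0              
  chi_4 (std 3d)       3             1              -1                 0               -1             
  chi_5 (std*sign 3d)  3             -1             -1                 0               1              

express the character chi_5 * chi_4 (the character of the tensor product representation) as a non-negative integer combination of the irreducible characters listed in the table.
chi_5 tensor chi_4 = chi_2 + chi_3 + chi_4 + chi_5 (all other irreducibles have multiplicity 0).

Justification: The character of a tensor product is the pointwise product (chi_5 * chi_4)(C) = chi_5(C) * chi_4(C):
  {e}: (3)*(3), (ab): (-1)*(1), (ab)(cd): (-1)*(-1), (abc): (0)*(0), (abcd): (1)*(-1)
so (chi_5 * chi_4) takes values
  {e} -> 9, (ab) -> -1, (ab)(cd) -> 1, (abc) -> 0, (abcd) -> -1.
Now take the inner product of this character with each irreducible chi from the table, <chi_5*chi_4, chi> = (1/24) sum_C |C| (chi_5*chi_4)(C) conj(chi(C)):
  <chi_5*chi_4, chi_1> = (1/24)[1*(9)*conj(1) + 6*(-1)*conj(1) + 3*(1)*conj(1) + 8*(0)*conj(1) + 6*(-1)*conj(1)]
      = (1/24)[(9) + (-6) + (3) + (0) + (-6)] = 0/24 = 0
  <chi_5*chi_4, chi_2> = (1/24)[1*(9)*conj(1) + 6*(-1)*conj(-1) + 3*(1)*conj(1) + 8*(0)*conj(1) + 6*(-1)*conj(-1)]
      = (1/24)[(9) + (6) + (3) + (0) + (6)] = 24/24 = 1
  <chi_5*chi_4, chi_3> = (1/24)[1*(9)*conj(2) + 6*(-1)*conj(0) + 3*(1)*conj(2) + 8*(0)*conj(-1) + 6*(-1)*conj(0)]
      = (1/24)[(18) + (0) + (6) + (0) + (0)] = 24/24 = 1
  <chi_5*chi_4, chi_4> = (1/24)[1*(9)*conj(3) + 6*(-1)*conj(1) + 3*(1)*conj(-1) + 8*(0)*conj(0) + 6*(-1)*conj(-1)]
      = (1/24)[(27) + (-6) + (-3) + (0) + (6)] = 24/24 = 1
  <chi_5*chi_4, chi_5> = (1/24)[1*(9)*conj(3) + 6*(-1)*conj(-1) + 3*(1)*conj(-1) + 8*(0)*conj(0) + 6*(-1)*conj(1)]
      = (1/24)[(27) + (6) + (-3) + (0) + (-6)] = 24/24 = 1
Hence the multiplicities are chi_2: 1, chi_3: 1, chi_4: 1, chi_5: 1. Dimension check: dim(chi_5)*dim(chi_4) = 3*3 = 9 and sum (mult * dim) = 1*1 + 1*2 + 1*3 + 1*3 = 9.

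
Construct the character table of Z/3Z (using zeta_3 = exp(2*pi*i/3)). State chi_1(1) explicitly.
Character table of Z/3Z (irreps indexed chi_0,...,chi_2 with chi_k(m) = zeta_3^(k*m), zeta_3 = exp(2*pi*i/3)):
  irrep \ class  {0} (size 1)  {1} (size 1)    {2} (size 1)  
  chi_0          1             1               1             
  chi_1          1             exp(2*I*pi/3)   exp(-2*I*pi/3)
  chi_2          1             exp(-2*I*pi/3)  exp(2*I*pi/3) 

Spot check: chi_1(1) = zeta_3^(1*1) = zeta_3^1 = exp(2*I*pi/3).

Explanation: Z/3Z is abelian, so all 3 irreducible complex representations are 1-dimensional. They are given by chi_k(m) = zeta_3^(k*m) for k = 0,...,2. Row orthogonality: sum_m chi_k(m) conj(chi_l(m)) = 3 * [k = l].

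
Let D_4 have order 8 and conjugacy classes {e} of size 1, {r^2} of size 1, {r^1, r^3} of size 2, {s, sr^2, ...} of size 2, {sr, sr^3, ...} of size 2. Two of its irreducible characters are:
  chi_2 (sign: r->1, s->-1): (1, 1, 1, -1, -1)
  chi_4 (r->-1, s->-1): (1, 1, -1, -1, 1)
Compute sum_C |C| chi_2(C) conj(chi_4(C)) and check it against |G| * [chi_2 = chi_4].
Sum = 0; so <chi_2, chi_4> = 0 (distinct irreducibles are orthogonal).

Argument: Compute term by term over conjugacy classes (|C| * chi_2(C) * conj(chi_4(C))):
  1*(1)*conj(1) + 1*(1)*conj(1) + 2*(1)*conj(-1) + 2*(-1)*conj(-1) + 2*(-1)*conj(1)
  = (1) + (1) + (-2) + (2) + (-2)
  = 0.
Dividing by |G| = 8 gives 0/8 = 0, matching the row-orthogonality relation <chi_2, chi_4> = [chi_2 = chi_4].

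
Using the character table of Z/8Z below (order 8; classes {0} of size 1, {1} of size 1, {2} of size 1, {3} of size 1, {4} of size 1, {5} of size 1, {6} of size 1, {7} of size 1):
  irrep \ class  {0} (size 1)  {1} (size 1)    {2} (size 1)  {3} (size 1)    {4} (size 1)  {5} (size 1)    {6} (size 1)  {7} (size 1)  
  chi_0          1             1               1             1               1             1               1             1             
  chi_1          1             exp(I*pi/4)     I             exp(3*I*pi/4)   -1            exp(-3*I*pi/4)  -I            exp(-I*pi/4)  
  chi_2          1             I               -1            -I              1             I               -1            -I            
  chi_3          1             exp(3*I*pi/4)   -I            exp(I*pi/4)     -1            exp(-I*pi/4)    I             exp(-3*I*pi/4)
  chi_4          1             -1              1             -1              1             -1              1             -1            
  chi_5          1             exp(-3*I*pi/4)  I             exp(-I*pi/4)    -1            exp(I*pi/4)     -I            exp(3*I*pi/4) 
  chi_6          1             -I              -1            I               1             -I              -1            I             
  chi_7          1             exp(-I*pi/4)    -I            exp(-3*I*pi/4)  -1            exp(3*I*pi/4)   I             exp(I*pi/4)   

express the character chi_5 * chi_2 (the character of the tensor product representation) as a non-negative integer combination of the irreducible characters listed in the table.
chi_5 tensor chi_2 = chi_7 (all other irreducibles have multiplicity 0).

Reasoning: The character of a tensor product is the pointwise product (chi_5 * chi_2)(C) = chi_5(C) * chi_2(C):
  {0}: (1)*(1), {1}: (exp(-3*I*pi/4))*(I), {2}: (I)*(-1), {3}: (exp(-I*pi/4))*(-I), {4}: (-1)*(1), {5}: (exp(I*pi/4))*(I), {6}: (-I)*(-1), {7}: (exp(3*I*pi/4))*(-I)
so (chi_5 * chi_2) takes values
  {0} -> 1, {1} -> exp(-I*pi/4), {2} -> -I, {3} -> -exp(I*pi/4), {4} -> -1, {5} -> exp(3*I*pi/4), {6} -> I, {7} -> -exp(-3*I*pi/4).
Now take the inner product of this character with each irreducible chi from the table, <chi_5*chi_2, chi> = (1/8) sum_C |C| (chi_5*chi_2)(C) conj(chi(C)):
  <chi_5*chi_2, chi_0> = (1/8)[1*(1)*conj(1) + 1*(exp(-I*pi/4))*conj(1) + 1*(-I)*conj(1) + 1*(-exp(I*pi/4))*conj(1) + 1*(-1)*conj(1) + 1*(exp(3*I*pi/4))*conj(1) + 1*(I)*conj(1) + 1*(-exp(-3*I*pi/4))*conj(1)]
      = (1/8)[(1) + (exp(-I*pi/4)) + (-I) + (-exp(I*pi/4)) + (-1) + (exp(3*I*pi/4)) + (I) + (-exp(-3*I*pi/4))] = 0/8 = 0
  <chi_5*chi_2, chi_1> = (1/8)[1*(1)*conj(1) + 1*(exp(-I*pi/4))*conj(exp(I*pi/4)) + 1*(-I)*conj(I) + 1*(-exp(I*pi/4))*conj(exp(3*I*pi/4)) + 1*(-1)*conj(-1) + 1*(exp(3*I*pi/4))*conj(exp(-3*I*pi/4)) + 1*(I)*conj(-I) + 1*(-exp(-3*I*pi/4))*conj(exp(-I*pi/4))]
      = (1/8)[(1) + (-I) + (-1) + (I) + (1) + (-I) + (-1) + (I)] = 0/8 = 0
  <chi_5*chi_2, chi_2> = (1/8)[1*(1)*conj(1) + 1*(exp(-I*pi/4))*conj(I) + 1*(-I)*conj(-1) + 1*(-exp(I*pi/4))*conj(-I) + 1*(-1)*conj(1) + 1*(exp(3*I*pi/4))*conj(I) + 1*(I)*conj(-1) + 1*(-exp(-3*I*pi/4))*conj(-I)]
      = (1/8)[(1) + (-exp(I*pi/4)) + (I) + (-exp(3*I*pi/4)) + (-1) + (-exp(-3*I*pi/4)) + (-I) + (-exp(-I*pi/4))] = 0/8 = 0
  <chi_5*chi_2, chi_3> = (1/8)[1*(1)*conj(1) + 1*(exp(-I*pi/4))*conj(exp(3*I*pi/4)) + 1*(-I)*conj(-I) + 1*(-exp(I*pi/4))*conj(exp(I*pi/4)) + 1*(-1)*conj(-1) + 1*(exp(3*I*pi/4))*conj(exp(-I*pi/4)) + 1*(I)*conj(I) + 1*(-exp(-3*I*pi/4))*conj(exp(-3*I*pi/4))]
      = (1/8)[(1) + (-1) + (1) + (-1) + (1) + (-1) + (1) + (-1)] = 0/8 = 0
  <chi_5*chi_2, chi_4> = (1/8)[1*(1)*conj(1) + 1*(exp(-I*pi/4))*conj(-1) + 1*(-I)*conj(1) + 1*(-exp(I*pi/4))*conj(-1) + 1*(-1)*conj(1) + 1*(exp(3*I*pi/4))*conj(-1) + 1*(I)*conj(1) + 1*(-exp(-3*I*pi/4))*conj(-1)]
      = (1/8)[(1) + (-exp(-I*pi/4)) + (-I) + (exp(I*pi/4)) + (-1) + (-exp(3*I*pi/4)) + (I) + (exp(-3*I*pi/4))] = 0/8 = 0
  <chi_5*chi_2, chi_5> = (1/8)[1*(1)*conj(1) + 1*(exp(-I*pi/4))*conj(exp(-3*I*pi/4)) + 1*(-I)*conj(I) + 1*(-exp(I*pi/4))*conj(exp(-I*pi/4)) + 1*(-1)*conj(-1) + 1*(exp(3*I*pi/4))*conj(exp(I*pi/4)) + 1*(I)*conj(-I) + 1*(-exp(-3*I*pi/4))*conj(exp(3*I*pi/4))]
      = (1/8)[(1) + (I) + (-1) + (-I) + (1) + (I) + (-1) + (-I)] = 0/8 = 0
  <chi_5*chi_2, chi_6> = (1/8)[1*(1)*conj(1) + 1*(exp(-I*pi/4))*conj(-I) + 1*(-I)*conj(-1) + 1*(-exp(I*pi/4))*conj(I) + 1*(-1)*conj(1) + 1*(exp(3*I*pi/4))*conj(-I) + 1*(I)*conj(-1) + 1*(-exp(-3*I*pi/4))*conj(I)]
      = (1/8)[(1) + (exp(I*pi/4)) + (I) + (exp(3*I*pi/4)) + (-1) + (exp(-3*I*pi/4)) + (-I) + (exp(-I*pi/4))] = 0/8 = 0
  <chi_5*chi_2, chi_7> = (1/8)[1*(1)*conj(1) + 1*(exp(-I*pi/4))*conj(exp(-I*pi/4)) + 1*(-I)*conj(-I) + 1*(-exp(I*pi/4))*conj(exp(-3*I*pi/4)) + 1*(-1)*conj(-1) + 1*(exp(3*I*pi/4))*conj(exp(3*I*pi/4)) + 1*(I)*conj(I) + 1*(-exp(-3*I*pi/4))*conj(exp(I*pi/4))]
      = (1/8)[(1) + (1) + (1) + (1) + (1) + (1) + (1) + (1)] = 8/8 = 1
(Exp terms are combined using exp(i*s)*conj(exp(i*t)) = exp(i*(s-t)), and sums of them are collapsed using the identity that for every m > 1 the m distinct m-th roots of unity sum to 0, e.g. 1 + exp(2*I*pi/3) + exp(-2*I*pi/3) = 0.)
Hence the multiplicities are chi_7: 1. Dimension check: dim(chi_5)*dim(chi_2) = 1*1 = 1 and sum (mult * dim) = 1*1 = 1.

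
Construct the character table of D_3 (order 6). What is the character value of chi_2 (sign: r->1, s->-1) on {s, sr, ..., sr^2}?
Conjugacy classes: {e} of size 1, {r^1, r^2} of size 2, {s, sr, ..., sr^2} of size 3.
Character table:
  irrep \ class              {e} (size 1)  {r^1, r^2} (size 2)  {s, sr, ..., sr^2} (size 3)
  chi_1 (triv)               1             1                    1                          
  chi_2 (sign: r->1, s->-1)  1             1                    -1                         
  chi_3 (2d, j=1)            2             -1                   0                          

Spot check: chi_2 (sign: r->1, s->-1) on {s, sr, ..., sr^2} = -1.

Argument: D_3 has order 2*3 = 6 with 3 conjugacy classes, hence 3 irreducibles. Sum of squared dims 1 + 1 + 4 = 6 = |G|. Linear characters come from the abelianisation; the 2-dimensional irreps have character r^k -> 2*cos(2*pi*j*k/3), reflections -> 0.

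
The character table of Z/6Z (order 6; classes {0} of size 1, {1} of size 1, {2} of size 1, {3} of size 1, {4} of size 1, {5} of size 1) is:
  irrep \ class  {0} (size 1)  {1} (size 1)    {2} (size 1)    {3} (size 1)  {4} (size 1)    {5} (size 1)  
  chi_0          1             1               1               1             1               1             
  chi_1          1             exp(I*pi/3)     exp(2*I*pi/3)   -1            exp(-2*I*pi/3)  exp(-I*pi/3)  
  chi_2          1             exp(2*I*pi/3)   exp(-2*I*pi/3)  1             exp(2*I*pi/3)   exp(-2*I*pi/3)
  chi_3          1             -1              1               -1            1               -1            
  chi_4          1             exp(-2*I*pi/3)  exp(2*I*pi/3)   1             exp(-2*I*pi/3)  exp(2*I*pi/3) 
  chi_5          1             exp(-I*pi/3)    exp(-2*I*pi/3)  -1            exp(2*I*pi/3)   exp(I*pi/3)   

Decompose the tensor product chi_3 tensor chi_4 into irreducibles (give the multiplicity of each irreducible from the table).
chi_3 tensor chi_4 = chi_1 (all other irreducibles have multiplicity 0).

Reasoning: The character of a tensor product is the pointwise product (chi_3 * chi_4)(C) = chi_3(C) * chi_4(C):
  {0}: (1)*(1), {1}: (-1)*(exp(-2*I*pi/3)), {2}: (1)*(exp(2*I*pi/3)), {3}: (-1)*(1), {4}: (1)*(exp(-2*I*pi/3)), {5}: (-1)*(exp(2*I*pi/3))
so (chi_3 * chi_4) takes values
  {0} -> 1, {1} -> -exp(-2*I*pi/3), {2} -> exp(2*I*pi/3), {3} -> -1, {4} -> exp(-2*I*pi/3), {5} -> -exp(2*I*pi/3).
Now take the inner product of this character with each irreducible chi from the table, <chi_3*chi_4, chi> = (1/6) sum_C |C| (chi_3*chi_4)(C) conj(chi(C)):
  <chi_3*chi_4, chi_0> = (1/6)[1*(1)*conj(1) + 1*(-exp(-2*I*pi/3))*conj(1) + 1*(exp(2*I*pi/3))*conj(1) + 1*(-1)*conj(1) + 1*(exp(-2*I*pi/3))*conj(1) + 1*(-exp(2*I*pi/3))*conj(1)]
      = (1/6)[(1) + (-exp(-2*I*pi/3)) + (exp(2*I*pi/3)) + (-1) + (exp(-2*I*pi/3)) + (-exp(2*I*pi/3))] = 0/6 = 0
  <chi_3*chi_4, chi_1> = (1/6)[1*(1)*conj(1) + 1*(-exp(-2*I*pi/3))*conj(exp(I*pi/3)) + 1*(exp(2*I*pi/3))*conj(exp(2*I*pi/3)) + 1*(-1)*conj(-1) + 1*(exp(-2*I*pi/3))*conj(exp(-2*I*pi/3)) + 1*(-exp(2*I*pi/3))*conj(exp(-I*pi/3))]
      = (1/6)[(1) + (1) + (1) + (1) + (1) + (1)] = 6/6 = 1
  <chi_3*chi_4, chi_2> = (1/6)[1*(1)*conj(1) + 1*(-exp(-2*I*pi/3))*conj(exp(2*I*pi/3)) + 1*(exp(2*I*pi/3))*conj(exp(-2*I*pi/3)) + 1*(-1)*conj(1) + 1*(exp(-2*I*pi/3))*conj(exp(2*I*pi/3)) + 1*(-exp(2*I*pi/3))*conj(exp(-2*I*pi/3))]
      = (1/6)[(1) + (-exp(2*I*pi/3)) + (exp(-2*I*pi/3)) + (-1) + (exp(2*I*pi/3)) + (-exp(-2*I*pi/3))] = 0/6 = 0
  <chi_3*chi_4, chi_3> = (1/6)[1*(1)*conj(1) + 1*(-exp(-2*I*pi/3))*conj(-1) + 1*(exp(2*I*pi/3))*conj(1) + 1*(-1)*conj(-1) + 1*(exp(-2*I*pi/3))*conj(1) + 1*(-exp(2*I*pi/3))*conj(-1)]
      = (1/6)[(1) + (exp(-2*I*pi/3)) + (exp(2*I*pi/3)) + (1) + (exp(-2*I*pi/3)) + (exp(2*I*pi/3))] = 0/6 = 0
  <chi_3*chi_4, chi_4> = (1/6)[1*(1)*conj(1) + 1*(-exp(-2*I*pi/3))*conj(exp(-2*I*pi/3)) + 1*(exp(2*I*pi/3))*conj(exp(2*I*pi/3)) + 1*(-1)*conj(1) + 1*(exp(-2*I*pi/3))*conj(exp(-2*I*pi/3)) + 1*(-exp(2*I*pi/3))*conj(exp(2*I*pi/3))]
      = (1/6)[(1) + (-1) + (1) + (-1) + (1) + (-1)] = 0/6 = 0
  <chi_3*chi_4, chi_5> = (1/6)[1*(1)*conj(1) + 1*(-exp(-2*I*pi/3))*conj(exp(-I*pi/3)) + 1*(exp(2*I*pi/3))*conj(exp(-2*I*pi/3)) + 1*(-1)*conj(-1) + 1*(exp(-2*I*pi/3))*conj(exp(2*I*pi/3)) + 1*(-exp(2*I*pi/3))*conj(exp(I*pi/3))]
      = (1/6)[(1) + (-exp(-I*pi/3)) + (exp(-2*I*pi/3)) + (1) + (exp(2*I*pi/3)) + (-exp(I*pi/3))] = 0/6 = 0
(Exp terms are combined using exp(i*s)*conj(exp(i*t)) = exp(i*(s-t)), and sums of them are collapsed using the identity that for every m > 1 the m distinct m-th roots of unity sum to 0, e.g. 1 + exp(2*I*pi/3) + exp(-2*I*pi/3) = 0.)
Hence the multiplicities are chi_1: 1. Dimension check: dim(chi_3)*dim(chi_4) = 1*1 = 1 and sum (mult * dim) = 1*1 = 1.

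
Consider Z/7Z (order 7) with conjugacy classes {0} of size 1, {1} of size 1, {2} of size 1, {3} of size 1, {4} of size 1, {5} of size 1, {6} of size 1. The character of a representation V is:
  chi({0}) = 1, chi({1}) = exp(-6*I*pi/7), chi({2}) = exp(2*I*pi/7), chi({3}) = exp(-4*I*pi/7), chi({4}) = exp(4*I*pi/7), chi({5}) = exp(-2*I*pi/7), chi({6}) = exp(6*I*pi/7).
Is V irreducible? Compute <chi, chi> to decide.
Irreducible: <chi, chi> = 1.

Working: <chi, chi> = (1/|G|) sum_C |C| * |chi(C)|^2 = (1/7)[1*|1|^2 + 1*|exp(-6*I*pi/7)|^2 + 1*|exp(2*I*pi/7)|^2 + 1*|exp(-4*I*pi/7)|^2 + 1*|exp(4*I*pi/7)|^2 + 1*|exp(-2*I*pi/7)|^2 + 1*|exp(6*I*pi/7)|^2]
  = (1/7)[(1) + (1) + (1) + (1) + (1) + (1) + (1)] = 7/7 = 1.
(Exp terms are combined using exp(i*s)*conj(exp(i*t)) = exp(i*(s-t)), and sums of them are collapsed using the identity that for every m > 1 the m distinct m-th roots of unity sum to 0, e.g. 1 + exp(2*I*pi/3) + exp(-2*I*pi/3) = 0.)
A character is irreducible iff <chi, chi> = 1, so this representation is irreducible.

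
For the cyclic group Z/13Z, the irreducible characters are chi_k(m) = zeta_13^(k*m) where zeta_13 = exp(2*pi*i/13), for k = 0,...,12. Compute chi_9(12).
chi_9(12) = zeta_13^108 = exp(8*I*pi/13)

Derivation: chi_9(12) = zeta_13^(9*12) = zeta_13^108. Since zeta_13^13 = 1, this equals zeta_13^4 = exp(2*pi*i*4/13) = exp(8*I*pi/13).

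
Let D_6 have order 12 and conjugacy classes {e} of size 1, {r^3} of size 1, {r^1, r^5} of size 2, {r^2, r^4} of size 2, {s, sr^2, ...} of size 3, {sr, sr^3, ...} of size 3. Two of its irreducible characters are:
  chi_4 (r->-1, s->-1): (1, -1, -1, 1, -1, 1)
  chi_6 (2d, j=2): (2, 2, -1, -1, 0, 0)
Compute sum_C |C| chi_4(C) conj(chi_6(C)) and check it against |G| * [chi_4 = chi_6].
Sum = 0; so <chi_4, chi_6> = 0 (distinct irreducibles are orthogonal).

Derivation: Compute term by term over conjugacy classes (|C| * chi_4(C) * conj(chi_6(C))):
  1*(1)*conj(2) + 1*(-1)*conj(2) + 2*(-1)*conj(-1) + 2*(1)*conj(-1) + 3*(-1)*conj(0) + 3*(1)*conj(0)
  = (2) + (-2) + (2) + (-2) + (0) + (0)
  = 0.
Dividing by |G| = 12 gives 0/12 = 0, matching the row-orthogonality relation <chi_4, chi_6> = [chi_4 = chi_6].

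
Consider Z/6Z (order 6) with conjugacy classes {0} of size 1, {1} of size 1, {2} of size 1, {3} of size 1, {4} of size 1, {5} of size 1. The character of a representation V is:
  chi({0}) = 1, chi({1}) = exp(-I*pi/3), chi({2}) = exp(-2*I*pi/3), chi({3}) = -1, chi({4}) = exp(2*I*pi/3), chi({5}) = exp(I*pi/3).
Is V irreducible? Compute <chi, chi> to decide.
Irreducible: <chi, chi> = 1.

Explanation: <chi, chi> = (1/|G|) sum_C |C| * |chi(C)|^2 = (1/6)[1*|1|^2 + 1*|exp(-I*pi/3)|^2 + 1*|exp(-2*I*pi/3)|^2 + 1*|-1|^2 + 1*|exp(2*I*pi/3)|^2 + 1*|exp(I*pi/3)|^2]
  = (1/6)[(1) + (1) + (1) + (1) + (1) + (1)] = 6/6 = 1.
(Exp terms are combined using exp(i*s)*conj(exp(i*t)) = exp(i*(s-t)), and sums of them are collapsed using the identity that for every m > 1 the m distinct m-th roots of unity sum to 0, e.g. 1 + exp(2*I*pi/3) + exp(-2*I*pi/3) = 0.)
A character is irreducible iff <chi, chi> = 1, so this representation is irreducible.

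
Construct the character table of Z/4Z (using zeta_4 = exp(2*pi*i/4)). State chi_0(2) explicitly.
Character table of Z/4Z (irreps indexed chi_0,...,chi_3 with chi_k(m) = zeta_4^(k*m), zeta_4 = exp(2*pi*i/4)):
  irrep \ class  {0} (size 1)  {1} (size 1)  {2} (size 1)  {3} (size 1)
  chi_0          1             1             1             1           
  chi_1          1             I             -1            -I          
  chi_2          1             -1            1             -1          
  chi_3          1             -I            -1            I           

Spot check: chi_0(2) = zeta_4^(0*2) = zeta_4^0 = 1.

Solution. Z/4Z is abelian, so all 4 irreducible complex representations are 1-dimensional. They are given by chi_k(m) = zeta_4^(k*m) for k = 0,...,3. Row orthogonality: sum_m chi_k(m) conj(chi_l(m)) = 4 * [k = l].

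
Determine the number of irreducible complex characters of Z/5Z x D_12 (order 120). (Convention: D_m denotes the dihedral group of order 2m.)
45

The number of irreducible complex representations of a finite group equals its number of conjugacy classes. For a direct product, #classes(G x H) = #classes(G) * #classes(H). Z/5Z has 5 classes (abelian), D_12 has 9 classes, so 5 * 9 = 45, so Z/5Z x D_12 (order 120) has exactly 45 irreducible complex representations.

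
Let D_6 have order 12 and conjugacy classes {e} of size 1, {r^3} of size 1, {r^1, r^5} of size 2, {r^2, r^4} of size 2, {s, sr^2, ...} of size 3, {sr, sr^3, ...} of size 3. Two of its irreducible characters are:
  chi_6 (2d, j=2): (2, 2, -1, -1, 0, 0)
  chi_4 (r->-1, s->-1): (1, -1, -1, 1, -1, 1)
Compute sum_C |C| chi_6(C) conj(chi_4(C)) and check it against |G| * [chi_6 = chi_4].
Sum = 0; so <chi_6, chi_4> = 0 (distinct irreducibles are orthogonal).

Compute term by term over conjugacy classes (|C| * chi_6(C) * conj(chi_4(C))):
  1*(2)*conj(1) + 1*(2)*conj(-1) + 2*(-1)*conj(-1) + 2*(-1)*conj(1) + 3*(0)*conj(-1) + 3*(0)*conj(1)
  = (2) + (-2) + (2) + (-2) + (0) + (0)
  = 0.
Dividing by |G| = 12 gives 0/12 = 0, matching the row-orthogonality relation <chi_6, chi_4> = [chi_6 = chi_4].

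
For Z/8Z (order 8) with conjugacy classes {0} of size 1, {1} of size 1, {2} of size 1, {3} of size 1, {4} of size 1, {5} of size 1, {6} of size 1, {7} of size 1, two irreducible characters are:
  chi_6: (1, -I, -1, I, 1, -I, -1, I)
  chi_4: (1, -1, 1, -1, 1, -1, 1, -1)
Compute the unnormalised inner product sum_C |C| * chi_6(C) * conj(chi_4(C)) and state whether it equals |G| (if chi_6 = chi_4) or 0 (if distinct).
Sum = 0; so <chi_6, chi_4> = 0 (distinct irreducibles are orthogonal).

Working: Compute term by term over conjugacy classes (|C| * chi_6(C) * conj(chi_4(C))):
  1*(1)*conj(1) + 1*(-I)*conj(-1) + 1*(-1)*conj(1) + 1*(I)*conj(-1) + 1*(1)*conj(1) + 1*(-I)*conj(-1) + 1*(-1)*conj(1) + 1*(I)*conj(-1)
  = (1) + (I) + (-1) + (-I) + (1) + (I) + (-1) + (-I)
  = 0.
(Exp terms are combined using exp(i*s)*conj(exp(i*t)) = exp(i*(s-t)), and sums of them are collapsed using the identity that for every m > 1 the m distinct m-th roots of unity sum to 0, e.g. 1 + exp(2*I*pi/3) + exp(-2*I*pi/3) = 0.)
Dividing by |G| = 8 gives 0/8 = 0, matching the row-orthogonality relation <chi_6, chi_4> = [chi_6 = chi_4].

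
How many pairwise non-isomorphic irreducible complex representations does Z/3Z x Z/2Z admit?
6

Explanation: The number of irreducible complex representations of a finite group equals its number of conjugacy classes. Z/3Z x Z/2Z is abelian of order 6, so every element is its own conjugacy class: 6 classes, so Z/3Z x Z/2Z (order 6) has exactly 6 irreducible complex representations.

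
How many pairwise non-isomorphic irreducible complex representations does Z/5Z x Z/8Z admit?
40

Proof sketch: The number of irreducible complex representations of a finite group equals its number of conjugacy classes. Z/5Z x Z/8Z is abelian of order 40, so every element is its own conjugacy class: 40 classes, so Z/5Z x Z/8Z (order 40) has exactly 40 irreducible complex representations.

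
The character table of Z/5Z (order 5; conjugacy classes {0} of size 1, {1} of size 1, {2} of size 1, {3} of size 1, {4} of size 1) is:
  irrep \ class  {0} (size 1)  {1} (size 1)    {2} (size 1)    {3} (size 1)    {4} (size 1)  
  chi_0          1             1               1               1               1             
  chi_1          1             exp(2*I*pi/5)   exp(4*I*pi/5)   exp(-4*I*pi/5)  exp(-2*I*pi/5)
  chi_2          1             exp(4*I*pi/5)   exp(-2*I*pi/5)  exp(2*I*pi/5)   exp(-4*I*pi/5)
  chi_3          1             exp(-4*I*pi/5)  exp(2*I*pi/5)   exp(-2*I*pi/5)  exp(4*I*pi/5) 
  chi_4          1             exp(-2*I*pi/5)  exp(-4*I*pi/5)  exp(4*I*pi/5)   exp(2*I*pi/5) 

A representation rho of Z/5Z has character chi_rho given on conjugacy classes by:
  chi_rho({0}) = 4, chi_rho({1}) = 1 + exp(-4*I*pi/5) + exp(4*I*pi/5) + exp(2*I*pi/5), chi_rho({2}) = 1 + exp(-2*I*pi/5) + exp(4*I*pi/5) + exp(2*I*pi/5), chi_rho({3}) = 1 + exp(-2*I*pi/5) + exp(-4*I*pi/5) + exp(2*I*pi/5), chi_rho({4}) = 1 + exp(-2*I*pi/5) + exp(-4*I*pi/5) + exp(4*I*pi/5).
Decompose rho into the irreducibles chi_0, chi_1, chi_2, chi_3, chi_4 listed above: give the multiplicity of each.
Multiplicities: chi_0: 1, chi_1: 1, chi_2: 1, chi_3: 1, chi_4: 0.

Solution. Use <chi_rho, chi> = (1/|G|) sum_C |C| * chi_rho(C) * conj(chi(C)) with |G| = 5 for each irreducible chi in the table:
  <chi_rho, chi_0> = (1/5)[1*(4)*conj(1) + 1*(1 + exp(-4*I*pi/5) + exp(4*I*pi/5) + exp(2*I*pi/5))*conj(1) + 1*(1 + exp(-2*I*pi/5) + exp(4*I*pi/5) + exp(2*I*pi/5))*conj(1) + 1*(1 + exp(-2*I*pi/5) + exp(-4*I*pi/5) + exp(2*I*pi/5))*conj(1) + 1*(1 + exp(-2*I*pi/5) + exp(-4*I*pi/5) + exp(4*I*pi/5))*conj(1)]
      = (1/5)[(4) + (1 + exp(-4*I*pi/5) + exp(4*I*pi/5) + exp(2*I*pi/5)) + (1 + exp(-2*I*pi/5) + exp(4*I*pi/5) + exp(2*I*pi/5)) + (1 + exp(-2*I*pi/5) + exp(-4*I*pi/5) + exp(2*I*pi/5)) + (1 + exp(-2*I*pi/5) + exp(-4*I*pi/5) + exp(4*I*pi/5))] = 5/5 = 1
  <chi_rho, chi_1> = (1/5)[1*(4)*conj(1) + 1*(1 + exp(-4*I*pi/5) + exp(4*I*pi/5) + exp(2*I*pi/5))*conj(exp(2*I*pi/5)) + 1*(1 + exp(-2*I*pi/5) + exp(4*I*pi/5) + exp(2*I*pi/5))*conj(exp(4*I*pi/5)) + 1*(1 + exp(-2*I*pi/5) + exp(-4*I*pi/5) + exp(2*I*pi/5))*conj(exp(-4*I*pi/5)) + 1*(1 + exp(-2*I*pi/5) + exp(-4*I*pi/5) + exp(4*I*pi/5))*conj(exp(-2*I*pi/5))]
      = (1/5)[(4) + (1 + exp(-2*I*pi/5) + exp(4*I*pi/5) + exp(2*I*pi/5)) + (1 + exp(-2*I*pi/5) + exp(-4*I*pi/5) + exp(4*I*pi/5)) + (1 + exp(-4*I*pi/5) + exp(4*I*pi/5) + exp(2*I*pi/5)) + (1 + exp(-2*I*pi/5) + exp(-4*I*pi/5) + exp(2*I*pi/5))] = 5/5 = 1
  <chi_rho, chi_2> = (1/5)[1*(4)*conj(1) + 1*(1 + exp(-4*I*pi/5) + exp(4*I*pi/5) + exp(2*I*pi/5))*conj(exp(4*I*pi/5)) + 1*(1 + exp(-2*I*pi/5) + exp(4*I*pi/5) + exp(2*I*pi/5))*conj(exp(-2*I*pi/5)) + 1*(1 + exp(-2*I*pi/5) + exp(-4*I*pi/5) + exp(2*I*pi/5))*conj(exp(2*I*pi/5)) + 1*(1 + exp(-2*I*pi/5) + exp(-4*I*pi/5) + exp(4*I*pi/5))*conj(exp(-4*I*pi/5))]
      = (1/5)[(4) + (1 + exp(-2*I*pi/5) + exp(-4*I*pi/5) + exp(2*I*pi/5)) + (1 + exp(-4*I*pi/5) + exp(4*I*pi/5) + exp(2*I*pi/5)) + (1 + exp(-2*I*pi/5) + exp(-4*I*pi/5) + exp(4*I*pi/5)) + (1 + exp(-2*I*pi/5) + exp(4*I*pi/5) + exp(2*I*pi/5))] = 5/5 = 1
  <chi_rho, chi_3> = (1/5)[1*(4)*conj(1) + 1*(1 + exp(-4*I*pi/5) + exp(4*I*pi/5) + exp(2*I*pi/5))*conj(exp(-4*I*pi/5)) + 1*(1 + exp(-2*I*pi/5) + exp(4*I*pi/5) + exp(2*I*pi/5))*conj(exp(2*I*pi/5)) + 1*(1 + exp(-2*I*pi/5) + exp(-4*I*pi/5) + exp(2*I*pi/5))*conj(exp(-2*I*pi/5)) + 1*(1 + exp(-2*I*pi/5) + exp(-4*I*pi/5) + exp(4*I*pi/5))*conj(exp(4*I*pi/5))]
      = (1/5)[(4) + (1 + exp(-2*I*pi/5) + exp(-4*I*pi/5) + exp(4*I*pi/5)) + (1 + exp(-2*I*pi/5) + exp(-4*I*pi/5) + exp(2*I*pi/5)) + (1 + exp(-2*I*pi/5) + exp(4*I*pi/5) + exp(2*I*pi/5)) + (1 + exp(-4*I*pi/5) + exp(4*I*pi/5) + exp(2*I*pi/5))] = 5/5 = 1
  <chi_rho, chi_4> = (1/5)[1*(4)*conj(1) + 1*(1 + exp(-4*I*pi/5) + exp(4*I*pi/5) + exp(2*I*pi/5))*conj(exp(-2*I*pi/5)) + 1*(1 + exp(-2*I*pi/5) + exp(4*I*pi/5) + exp(2*I*pi/5))*conj(exp(-4*I*pi/5)) + 1*(1 + exp(-2*I*pi/5) + exp(-4*I*pi/5) + exp(2*I*pi/5))*conj(exp(4*I*pi/5)) + 1*(1 + exp(-2*I*pi/5) + exp(-4*I*pi/5) + exp(4*I*pi/5))*conj(exp(2*I*pi/5))]
      = (1/5)[(4) + (-1) + (-1) + (-1) + (-1)] = 0/5 = 0
(Exp terms are combined using exp(i*s)*conj(exp(i*t)) = exp(i*(s-t)), and sums of them are collapsed using the identity that for every m > 1 the m distinct m-th roots of unity sum to 0, e.g. 1 + exp(2*I*pi/3) + exp(-2*I*pi/3) = 0.)
Dimension check: dim(rho) = sum (mult * dim) = 1*1 + 1*1 + 1*1 + 1*1 + 0*1 = 4 = chi_rho(e) = 4.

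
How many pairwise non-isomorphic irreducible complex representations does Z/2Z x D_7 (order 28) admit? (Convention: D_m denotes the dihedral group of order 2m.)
10

Argument: The number of irreducible complex representations of a finite group equals its number of conjugacy classes. For a direct product, #classes(G x H) = #classes(G) * #classes(H). Z/2Z has 2 classes (abelian), D_7 has 5 classes, so 2 * 5 = 10, so Z/2Z x D_7 (order 28) has exactly 10 irreducible complex representations.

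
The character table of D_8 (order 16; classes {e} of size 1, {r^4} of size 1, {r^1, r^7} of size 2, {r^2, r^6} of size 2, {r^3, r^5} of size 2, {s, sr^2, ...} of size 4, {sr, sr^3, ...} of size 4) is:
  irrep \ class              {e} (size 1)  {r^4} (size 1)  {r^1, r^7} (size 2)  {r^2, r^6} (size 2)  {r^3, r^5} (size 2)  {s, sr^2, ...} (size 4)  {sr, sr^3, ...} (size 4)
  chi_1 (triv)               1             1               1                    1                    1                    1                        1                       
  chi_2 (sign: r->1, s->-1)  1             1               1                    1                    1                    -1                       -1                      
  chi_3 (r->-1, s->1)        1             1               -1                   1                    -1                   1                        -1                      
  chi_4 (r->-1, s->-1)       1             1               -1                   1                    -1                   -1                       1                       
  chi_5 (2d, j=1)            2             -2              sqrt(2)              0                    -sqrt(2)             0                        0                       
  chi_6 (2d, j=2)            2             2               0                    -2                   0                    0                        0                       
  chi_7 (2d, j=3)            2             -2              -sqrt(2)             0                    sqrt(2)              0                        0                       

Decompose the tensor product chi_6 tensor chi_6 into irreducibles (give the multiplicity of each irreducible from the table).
chi_6 tensor chi_6 = chi_1 + chi_2 + chi_3 + chi_4 (all other irreducibles have multiplicity 0).

The character of a tensor product is the pointwise product (chi_6 * chi_6)(C) = chi_6(C) * chi_6(C):
  {e}: (2)*(2), {r^4}: (2)*(2), {r^1, r^7}: (0)*(0), {r^2, r^6}: (-2)*(-2), {r^3, r^5}: (0)*(0), {s, sr^2, ...}: (0)*(0), {sr, sr^3, ...}: (0)*(0)
so (chi_6 * chi_6) takes values
  {e} -> 4, {r^4} -> 4, {r^1, r^7} -> 0, {r^2, r^6} -> 4, {r^3, r^5} -> 0, {s, sr^2, ...} -> 0, {sr, sr^3, ...} -> 0.
Now take the inner product of this character with each irreducible chi from the table, <chi_6*chi_6, chi> = (1/16) sum_C |C| (chi_6*chi_6)(C) conj(chi(C)):
  <chi_6*chi_6, chi_1> = (1/16)[1*(4)*conj(1) + 1*(4)*conj(1) + 2*(0)*conj(1) + 2*(4)*conj(1) + 2*(0)*conj(1) + 4*(0)*conj(1) + 4*(0)*conj(1)]
      = (1/16)[(4) + (4) + (0) + (8) + (0) + (0) + (0)] = 16/16 = 1
  <chi_6*chi_6, chi_2> = (1/16)[1*(4)*conj(1) + 1*(4)*conj(1) + 2*(0)*conj(1) + 2*(4)*conj(1) + 2*(0)*conj(1) + 4*(0)*conj(-1) + 4*(0)*conj(-1)]
      = (1/16)[(4) + (4) + (0) + (8) + (0) + (0) + (0)] = 16/16 = 1
  <chi_6*chi_6, chi_3> = (1/16)[1*(4)*conj(1) + 1*(4)*conj(1) + 2*(0)*conj(-1) + 2*(4)*conj(1) + 2*(0)*conj(-1) + 4*(0)*conj(1) + 4*(0)*conj(-1)]
      = (1/16)[(4) + (4) + (0) + (8) + (0) + (0) + (0)] = 16/16 = 1
  <chi_6*chi_6, chi_4> = (1/16)[1*(4)*conj(1) + 1*(4)*conj(1) + 2*(0)*conj(-1) + 2*(4)*conj(1) + 2*(0)*conj(-1) + 4*(0)*conj(-1) + 4*(0)*conj(1)]
      = (1/16)[(4) + (4) + (0) + (8) + (0) + (0) + (0)] = 16/16 = 1
  <chi_6*chi_6, chi_5> = (1/16)[1*(4)*conj(2) + 1*(4)*conj(-2) + 2*(0)*conj(sqrt(2)) + 2*(4)*conj(0) + 2*(0)*conj(-sqrt(2)) + 4*(0)*conj(0) + 4*(0)*conj(0)]
      = (1/16)[(8) + (-8) + (0) + (0) + (0) + (0) + (0)] = 0/16 = 0
  <chi_6*chi_6, chi_6> = (1/16)[1*(4)*conj(2) + 1*(4)*conj(2) + 2*(0)*conj(0) + 2*(4)*conj(-2) + 2*(0)*conj(0) + 4*(0)*conj(0) + 4*(0)*conj(0)]
      = (1/16)[(8) + (8) + (0) + (-16) + (0) + (0) + (0)] = 0/16 = 0
  <chi_6*chi_6, chi_7> = (1/16)[1*(4)*conj(2) + 1*(4)*conj(-2) + 2*(0)*conj(-sqrt(2)) + 2*(4)*conj(0) + 2*(0)*conj(sqrt(2)) + 4*(0)*conj(0) + 4*(0)*conj(0)]
      = (1/16)[(8) + (-8) + (0) + (0) + (0) + (0) + (0)] = 0/16 = 0
Hence the multiplicities are chi_1: 1, chi_2: 1, chi_3: 1, chi_4: 1. Dimension check: dim(chi_6)*dim(chi_6) = 2*2 = 4 and sum (mult * dim) = 1*1 + 1*1 + 1*1 + 1*1 = 4.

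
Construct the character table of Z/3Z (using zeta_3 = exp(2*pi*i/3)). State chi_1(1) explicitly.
Character table of Z/3Z (irreps indexed chi_0,...,chi_2 with chi_k(m) = zeta_3^(k*m), zeta_3 = exp(2*pi*i/3)):
  irrep \ class  {0} (size 1)  {1} (size 1)    {2} (size 1)  
  chi_0          1             1               1             
  chi_1          1             exp(2*I*pi/3)   exp(-2*I*pi/3)
  chi_2          1             exp(-2*I*pi/3)  exp(2*I*pi/3) 

Spot check: chi_1(1) = zeta_3^(1*1) = zeta_3^1 = exp(2*I*pi/3).

Proof sketch: Z/3Z is abelian, so all 3 irreducible complex representations are 1-dimensional. They are given by chi_k(m) = zeta_3^(k*m) for k = 0,...,2. Row orthogonality: sum_m chi_k(m) conj(chi_l(m)) = 3 * [k = l].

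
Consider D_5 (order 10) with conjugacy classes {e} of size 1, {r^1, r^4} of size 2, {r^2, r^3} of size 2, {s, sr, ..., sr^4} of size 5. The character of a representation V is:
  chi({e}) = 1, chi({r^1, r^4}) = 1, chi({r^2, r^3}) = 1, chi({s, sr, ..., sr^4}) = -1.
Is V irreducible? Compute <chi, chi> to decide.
Irreducible: <chi, chi> = 1.

Working: <chi, chi> = (1/|G|) sum_C |C| * |chi(C)|^2 = (1/10)[1*|1|^2 + 2*|1|^2 + 2*|1|^2 + 5*|-1|^2]
  = (1/10)[(1) + (2) + (2) + (5)] = 10/10 = 1.
A character is irreducible iff <chi, chi> = 1, so this representation is irreducible.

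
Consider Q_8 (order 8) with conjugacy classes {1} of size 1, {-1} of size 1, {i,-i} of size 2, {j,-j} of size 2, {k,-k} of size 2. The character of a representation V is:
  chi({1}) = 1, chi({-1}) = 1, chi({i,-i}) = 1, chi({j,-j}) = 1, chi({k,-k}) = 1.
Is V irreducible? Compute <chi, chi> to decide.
Irreducible: <chi, chi> = 1.

Derivation: <chi, chi> = (1/|G|) sum_C |C| * |chi(C)|^2 = (1/8)[1*|1|^2 + 1*|1|^2 + 2*|1|^2 + 2*|1|^2 + 2*|1|^2]
  = (1/8)[(1) + (1) + (2) + (2) + (2)] = 8/8 = 1.
A character is irreducible iff <chi, chi> = 1, so this representation is irreducible.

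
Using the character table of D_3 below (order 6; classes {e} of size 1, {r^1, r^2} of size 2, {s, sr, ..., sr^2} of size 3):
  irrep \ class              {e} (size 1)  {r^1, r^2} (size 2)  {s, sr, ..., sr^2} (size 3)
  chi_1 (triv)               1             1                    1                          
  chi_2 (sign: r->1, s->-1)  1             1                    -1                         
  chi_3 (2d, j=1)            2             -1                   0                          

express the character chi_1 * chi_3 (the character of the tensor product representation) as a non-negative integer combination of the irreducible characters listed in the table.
chi_1 tensor chi_3 = chi_3 (all other irreducibles have multiplicity 0).

Solution. The character of a tensor product is the pointwise product (chi_1 * chi_3)(C) = chi_1(C) * chi_3(C):
  {e}: (1)*(2), {r^1, r^2}: (1)*(-1), {s, sr, ..., sr^2}: (1)*(0)
so (chi_1 * chi_3) takes values
  {e} -> 2, {r^1, r^2} -> -1, {s, sr, ..., sr^2} -> 0.
Now take the inner product of this character with each irreducible chi from the table, <chi_1*chi_3, chi> = (1/6) sum_C |C| (chi_1*chi_3)(C) conj(chi(C)):
  <chi_1*chi_3, chi_1> = (1/6)[1*(2)*conj(1) + 2*(-1)*conj(1) + 3*(0)*conj(1)]
      = (1/6)[(2) + (-2) + (0)] = 0/6 = 0
  <chi_1*chi_3, chi_2> = (1/6)[1*(2)*conj(1) + 2*(-1)*conj(1) + 3*(0)*conj(-1)]
      = (1/6)[(2) + (-2) + (0)] = 0/6 = 0
  <chi_1*chi_3, chi_3> = (1/6)[1*(2)*conj(2) + 2*(-1)*conj(-1) + 3*(0)*conj(0)]
      = (1/6)[(4) + (2) + (0)] = 6/6 = 1
Hence the multiplicities are chi_3: 1. Dimension check: dim(chi_1)*dim(chi_3) = 1*2 = 2 and sum (mult * dim) = 1*2 = 2.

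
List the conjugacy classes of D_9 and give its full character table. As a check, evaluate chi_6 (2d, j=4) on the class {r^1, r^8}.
Conjugacy classes: {e} of size 1, {r^1, r^8} of size 2, {r^2, r^7} of size 2, {r^3, r^6} of size 2, {r^4, r^5} of size 2, {s, sr, ..., sr^8} of size 9.
Character table:
  irrep \ class              {e} (size 1)  {r^1, r^8} (size 2)  {r^2, r^7} (size 2)  {r^3, r^6} (size 2)  {r^4, r^5} (size 2)  {s, sr, ..., sr^8} (size 9)
  chi_1 (triv)               1             1                    1                    1                    1                    1                          
  chi_2 (sign: r->1, s->-1)  1             1                    1                    1                    1                    -1                         
  chi_3 (2d, j=1)            2             2*cos(2*pi/9)        2*cos(4*pi/9)        -1                   -2*cos(pi/9)         0                          
  chi_4 (2d, j=2)            2             2*cos(4*pi/9)        -2*cos(pi/9)         -1                   2*cos(2*pi/9)        0                          
  chi_5 (2d, j=3)            2             -1                   -1                   2                    -1                   0                          
  chi_6 (2d, j=4)            2             -2*cos(pi/9)         2*cos(2*pi/9)        -1                   2*cos(4*pi/9)        0                          

Spot check: chi_6 (2d, j=4) on {r^1, r^8} = -2*cos(pi/9).

Why: D_9 has order 2*9 = 18 with 6 conjugacy classes, hence 6 irreducibles. Sum of squared dims 1 + 1 + 4 + 4 + 4 + 4 = 18 = |G|. Linear characters come from the abelianisation; the 2-dimensional irreps have character r^k -> 2*cos(2*pi*j*k/9), reflections -> 0.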